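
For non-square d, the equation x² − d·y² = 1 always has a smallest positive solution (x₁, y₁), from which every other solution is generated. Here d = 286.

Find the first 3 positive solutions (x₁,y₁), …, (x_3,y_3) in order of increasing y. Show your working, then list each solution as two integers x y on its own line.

561835 33222
631317134449 37330564740
709392124465745995 41947235681362578

[16; 1,10,3,3,2,3,3,10,1,32] for √286; ℓ=10 ⇒ convergent index 9
i=0: a=16 ⇒ p=16, q=1
i=1: a=1 ⇒ p=17, q=1
i=2: a=10 ⇒ p=186, q=11
i=3: a=3 ⇒ p=575, q=34
i=4: a=3 ⇒ p=1911, q=113
i=5: a=2 ⇒ p=4397, q=260
…
i=7: a=3 ⇒ p=49703, q=2939
i=8: a=10 ⇒ p=512132, q=30283
i=9: a=1 ⇒ p=561835, q=33222
fundamental: x₁=561835, y₁=33222  (since 315658567225 − 286·1103701284 = 1)
n=2: (561835,33222)∘(561835,33222) = (561835·561835+286·33222·33222, 561835·33222+33222·561835) = (631317134449,37330564740)
n=3: (631317134449,37330564740)∘(561835,33222) = (561835·631317134449+286·33222·37330564740, 561835·37330564740+33222·631317134449) = (709392124465745995,41947235681362578)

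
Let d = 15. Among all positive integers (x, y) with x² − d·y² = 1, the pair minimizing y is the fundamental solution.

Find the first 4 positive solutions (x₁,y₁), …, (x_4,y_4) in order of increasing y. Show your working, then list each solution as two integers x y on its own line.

d=15: √d = [3; 1,6] (ℓ=2, even), read p_1/q_1
i=0: a=3 ⇒ p=3, q=1
i=1: a=1 ⇒ p=4, q=1
fundamental: x₁=4, y₁=1  (since 16 − 15·1 = 1)
(x_2, y_2) = (4·4 + 15·1·1, 4·1 + 1·4) = (31, 8)
(x_3, y_3) = (4·31 + 15·1·8, 4·8 + 1·31) = (244, 63)
(x_4, y_4) = (4·244 + 15·1·63, 4·63 + 1·244) = (1921, 496)

4 1
31 8
244 63
1921 496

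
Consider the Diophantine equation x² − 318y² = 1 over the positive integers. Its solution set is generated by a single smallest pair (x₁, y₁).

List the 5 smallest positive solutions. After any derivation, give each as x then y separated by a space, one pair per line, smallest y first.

107 6
22897 1284
4899851 274770
1048545217 58799496
224383776587 12582817374

d=318: √d = [17; 1,4,1,34] (ℓ=4, even), read p_3/q_3
a_0=17:  p_0=17·1+0=17,  q_0=17·0+1=1
a_1=1:  p_1=1·17+1=18,  q_1=1·1+0=1
a_2=4:  p_2=4·18+17=89,  q_2=4·1+1=5
a_3=1:  p_3=1·89+18=107,  q_3=1·5+1=6
fundamental: x₁=107, y₁=6  (since 11449 − 318·36 = 1)
(107+6√318)^2 = 22897 + 1284√318
(107+6√318)^3 = 4899851 + 274770√318
(107+6√318)^4 = 1048545217 + 58799496√318
(107+6√318)^5 = 224383776587 + 12582817374√318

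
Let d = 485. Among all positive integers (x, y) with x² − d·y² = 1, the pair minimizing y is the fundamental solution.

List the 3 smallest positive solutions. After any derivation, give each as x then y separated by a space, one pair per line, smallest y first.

[22; 44] for √485; ℓ=1 ⇒ convergent index 1
a_0=22:  p_0=22·1+0=22,  q_0=22·0+1=1
a_1=44:  p_1=44·22+1=969,  q_1=44·1+0=44
→ (969, 44).  Check: 969²=938961, 485·44²=938960, difference 1.
k=2:  x_2 = 969·969+485·44·44 = 1877921,  y_2 = 969·44+44·969 = 85272
k=3:  x_3 = 969·1877921+485·44·85272 = 3639409929,  y_3 = 969·85272+44·1877921 = 165257092

969 44
1877921 85272
3639409929 165257092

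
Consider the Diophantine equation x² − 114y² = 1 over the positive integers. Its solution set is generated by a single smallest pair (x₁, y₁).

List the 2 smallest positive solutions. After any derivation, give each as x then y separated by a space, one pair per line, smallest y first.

1025 96
2101249 196800

d=114: √d = [10; 1,2,10,2,1,20] (ℓ=6, even), read p_5/q_5
k=0  a_k=10  p_k/q_k = 10/1
…
k=2  a_k=2  p_k/q_k = 32/3
…
k=4  a_k=2  p_k/q_k = 694/65
k=5  a_k=1  p_k/q_k = 1025/96
fundamental: x₁=1025, y₁=96  (since 1050625 − 114·9216 = 1)
n=2: (1025,96)∘(1025,96) = (1025·1025+114·96·96, 1025·96+96·1025) = (2101249,196800)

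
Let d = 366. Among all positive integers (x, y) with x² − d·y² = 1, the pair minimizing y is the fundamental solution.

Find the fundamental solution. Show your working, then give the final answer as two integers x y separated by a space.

d=366: √d = [19; 7,1,1,1,2,12,2,1,1,1,7,38] (ℓ=12, even), read p_11/q_11
k=0  a_k=19  p_k/q_k = 19/1
…
k=4  a_k=1  p_k/q_k = 440/23
…
k=10  a_k=1  p_k/q_k = 119053/6223
k=11  a_k=7  p_k/q_k = 907925/47458
(x₁, y₁) = (907925, 47458);  907925² − 366·47458² = 1 ✓

907925 47458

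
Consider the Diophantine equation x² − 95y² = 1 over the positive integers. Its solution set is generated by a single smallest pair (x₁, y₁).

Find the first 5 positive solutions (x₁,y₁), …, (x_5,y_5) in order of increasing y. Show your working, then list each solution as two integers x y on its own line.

39 4
3041 312
237159 24332
18495361 1897584
1442400999 147987220

√95 → a₀=9, period (1,2,1,18); ℓ=4 even so k=3
step 0: (9, 1)  from 9·(1,0) + (0,1)
step 1: (10, 1)  from 1·(9,1) + (1,0)
step 2: (29, 3)  from 2·(10,1) + (9,1)
step 3: (39, 4)  from 1·(29,3) + (10,1)
→ (39, 4).  Check: 39²=1521, 95·4²=1520, difference 1.
k=2:  x_2 = 39·39+95·4·4 = 3041,  y_2 = 39·4+4·39 = 312
k=3:  x_3 = 39·3041+95·4·312 = 237159,  y_3 = 39·312+4·3041 = 24332
k=4:  x_4 = 39·237159+95·4·24332 = 18495361,  y_4 = 39·24332+4·237159 = 1897584
k=5:  x_5 = 39·18495361+95·4·1897584 = 1442400999,  y_5 = 39·1897584+4·18495361 = 147987220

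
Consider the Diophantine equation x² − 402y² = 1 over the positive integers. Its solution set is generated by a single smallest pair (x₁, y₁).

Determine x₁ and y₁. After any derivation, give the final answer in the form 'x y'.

401 20

d=402: √d = [20; 20,40] (ℓ=2, even), read p_1/q_1
i=0: a=20 ⇒ p=20, q=1
i=1: a=20 ⇒ p=401, q=20
fundamental: x₁=401, y₁=20  (since 160801 − 402·400 = 1)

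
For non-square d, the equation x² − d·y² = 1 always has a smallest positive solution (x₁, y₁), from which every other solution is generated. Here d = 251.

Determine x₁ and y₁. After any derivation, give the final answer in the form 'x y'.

3674890 231957

[15; 1,5,2,1,2,…,5,1,30] for √251; ℓ=14 ⇒ convergent index 13
a_0=15:  p_0=15·1+0=15,  q_0=15·0+1=1
a_1=1:  p_1=1·15+1=16,  q_1=1·1+0=1
a_2=5:  p_2=5·16+15=95,  q_2=5·1+1=6
a_3=2:  p_3=2·95+16=206,  q_3=2·6+1=13
a_4=1:  p_4=1·206+95=301,  q_4=1·13+6=19
a_5=2:  p_5=2·301+206=808,  q_5=2·19+13=51
a_6=2:  p_6=2·808+301=1917,  q_6=2·51+19=121
a_7=15:  p_7=15·1917+808=29563,  q_7=15·121+51=1866
…
a_9=2:  p_9=2·61043+29563=151649,  q_9=2·3853+1866=9572
a_10=1:  p_10=1·151649+61043=212692,  q_10=1·9572+3853=13425
a_11=2:  p_11=2·212692+151649=577033,  q_11=2·13425+9572=36422
a_12=5:  p_12=5·577033+212692=3097857,  q_12=5·36422+13425=195535
a_13=1:  p_13=1·3097857+577033=3674890,  q_13=1·195535+36422=231957
(x₁, y₁) = (3674890, 231957);  3674890² − 251·231957² = 1 ✓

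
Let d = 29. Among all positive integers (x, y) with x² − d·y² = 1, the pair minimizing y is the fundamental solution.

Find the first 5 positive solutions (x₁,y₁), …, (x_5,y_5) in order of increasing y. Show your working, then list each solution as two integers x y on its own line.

√29 → a₀=5, period (2,1,1,2,10); ℓ=5 odd so k=9
a_0=5:  p_0=5·1+0=5,  q_0=5·0+1=1
a_1=2:  p_1=2·5+1=11,  q_1=2·1+0=2
…
a_3=1:  p_3=1·16+11=27,  q_3=1·3+2=5
a_4=2:  p_4=2·27+16=70,  q_4=2·5+3=13
…
a_6=2:  p_6=2·727+70=1524,  q_6=2·135+13=283
a_7=1:  p_7=1·1524+727=2251,  q_7=1·283+135=418
a_8=1:  p_8=1·2251+1524=3775,  q_8=1·418+283=701
a_9=2:  p_9=2·3775+2251=9801,  q_9=2·701+418=1820
→ (9801, 1820).  Check: 9801²=96059601, 29·1820²=96059600, difference 1.
(9801+1820√29)^2 = 192119201 + 35675640√29
(9801+1820√29)^3 = 3765920568201 + 699313893460√29
(9801+1820√29)^4 = 73819574785756801 + 13707950903927280√29
(9801+1820√29)^5 = 1447011301184484245001 + 268703252919468649100√29

9801 1820
192119201 35675640
3765920568201 699313893460
73819574785756801 13707950903927280
1447011301184484245001 268703252919468649100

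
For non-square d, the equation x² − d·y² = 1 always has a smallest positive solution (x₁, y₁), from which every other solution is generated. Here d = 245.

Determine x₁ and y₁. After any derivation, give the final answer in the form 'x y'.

[15; 1,1,1,7,6,7,1,1,1,30] for √245; ℓ=10 ⇒ convergent index 9
step 0: (15, 1)  from 15·(1,0) + (0,1)
…
step 3: (47, 3)  from 1·(31,2) + (16,1)
…
step 5: (2207, 141)  from 6·(360,23) + (47,3)
step 6: (15809, 1010)  from 7·(2207,141) + (360,23)
…
step 8: (33825, 2161)  from 1·(18016,1151) + (15809,1010)
step 9: (51841, 3312)  from 1·(33825,2161) + (18016,1151)
→ (51841, 3312).  Check: 51841²=2687489281, 245·3312²=2687489280, difference 1.

51841 3312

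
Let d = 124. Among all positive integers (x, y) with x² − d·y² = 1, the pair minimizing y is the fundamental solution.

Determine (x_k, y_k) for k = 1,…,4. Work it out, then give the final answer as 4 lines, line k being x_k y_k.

4620799 414960
42703566796801 3834893506080
394649197502177907199 35440544156001500880
3647189234337689639247667201 327527261991011323636100160

√124 = [11; 7,2,1,1,1,…,2,7,22, …], period ℓ=16 (even) → k=15
k=0  a_k=11  p_k/q_k = 11/1
…
k=3  a_k=1  p_k/q_k = 245/22
…
k=5  a_k=1  p_k/q_k = 657/59
…
k=7  a_k=1  p_k/q_k = 3040/273
k=8  a_k=4  p_k/q_k = 14543/1306
…
k=10  a_k=3  p_k/q_k = 67292/6043
…
k=12  a_k=1  p_k/q_k = 152167/13665
…
k=14  a_k=2  p_k/q_k = 626251/56239
k=15  a_k=7  p_k/q_k = 4620799/414960
(x₁, y₁) = (4620799, 414960);  4620799² − 124·414960² = 1 ✓
(x_2, y_2) = (4620799·4620799 + 124·414960·414960, 4620799·414960 + 414960·4620799) = (42703566796801, 3834893506080)
(x_3, y_3) = (4620799·42703566796801 + 124·414960·3834893506080, 4620799·3834893506080 + 414960·42703566796801) = (394649197502177907199, 35440544156001500880)
(x_4, y_4) = (4620799·394649197502177907199 + 124·414960·35440544156001500880, 4620799·35440544156001500880 + 414960·394649197502177907199) = (3647189234337689639247667201, 327527261991011323636100160)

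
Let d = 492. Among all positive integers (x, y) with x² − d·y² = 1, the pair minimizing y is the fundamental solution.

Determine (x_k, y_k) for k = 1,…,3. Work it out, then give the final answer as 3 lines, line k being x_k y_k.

√492 = [22; 5,1,1,10,1,1,5,44, …], period ℓ=8 (even) → k=7
i=0: a=22 ⇒ p=22, q=1
i=1: a=5 ⇒ p=111, q=5
i=2: a=1 ⇒ p=133, q=6
i=3: a=1 ⇒ p=244, q=11
i=4: a=10 ⇒ p=2573, q=116
…
i=6: a=1 ⇒ p=5390, q=243
i=7: a=5 ⇒ p=29767, q=1342
(x₁, y₁) = (29767, 1342);  29767² − 492·1342² = 1 ✓
(x_2, y_2) = (29767·29767 + 492·1342·1342, 29767·1342 + 1342·29767) = (1772148577, 79894628)
(x_3, y_3) = (29767·1772148577 + 492·1342·79894628, 29767·79894628 + 1342·1772148577) = (105503093353351, 4756446782010)

29767 1342
1772148577 79894628
105503093353351 4756446782010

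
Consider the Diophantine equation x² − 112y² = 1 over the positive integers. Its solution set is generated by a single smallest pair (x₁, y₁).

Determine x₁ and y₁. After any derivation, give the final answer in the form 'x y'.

127 12

√112 → a₀=10, period (1,1,2,1,1,20); ℓ=6 even so k=5
a_0=10:  p_0=10·1+0=10,  q_0=10·0+1=1
a_1=1:  p_1=1·10+1=11,  q_1=1·1+0=1
a_2=1:  p_2=1·11+10=21,  q_2=1·1+1=2
a_3=2:  p_3=2·21+11=53,  q_3=2·2+1=5
a_4=1:  p_4=1·53+21=74,  q_4=1·5+2=7
a_5=1:  p_5=1·74+53=127,  q_5=1·7+5=12
→ (127, 12).  Check: 127²=16129, 112·12²=16128, difference 1.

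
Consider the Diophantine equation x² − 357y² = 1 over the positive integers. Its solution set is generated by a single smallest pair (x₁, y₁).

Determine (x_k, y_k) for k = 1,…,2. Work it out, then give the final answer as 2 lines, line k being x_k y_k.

3401 180
23133601 1224360

√357 → a₀=18, period (1,8,2,8,1,36); ℓ=6 even so k=5
i=0: a=18 ⇒ p=18, q=1
i=1: a=1 ⇒ p=19, q=1
i=2: a=8 ⇒ p=170, q=9
…
i=4: a=8 ⇒ p=3042, q=161
i=5: a=1 ⇒ p=3401, q=180
→ (3401, 180).  Check: 3401²=11566801, 357·180²=11566800, difference 1.
k=2:  x_2 = 3401·3401+357·180·180 = 23133601,  y_2 = 3401·180+180·3401 = 1224360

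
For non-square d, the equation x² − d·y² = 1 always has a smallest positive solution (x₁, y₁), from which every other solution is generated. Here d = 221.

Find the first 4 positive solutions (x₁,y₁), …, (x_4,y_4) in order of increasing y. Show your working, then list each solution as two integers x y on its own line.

1665 112
5544449 372960
18463013505 1241956688
61481829427201 4135715398080

d=221: √d = [14; 1,6,2,6,1,28] (ℓ=6, even), read p_5/q_5
i=0: a=14 ⇒ p=14, q=1
…
i=2: a=6 ⇒ p=104, q=7
…
i=4: a=6 ⇒ p=1442, q=97
i=5: a=1 ⇒ p=1665, q=112
(x₁, y₁) = (1665, 112);  1665² − 221·112² = 1 ✓
n=2: (1665,112)∘(1665,112) = (1665·1665+221·112·112, 1665·112+112·1665) = (5544449,372960)
n=3: (5544449,372960)∘(1665,112) = (1665·5544449+221·112·372960, 1665·372960+112·5544449) = (18463013505,1241956688)
n=4: (18463013505,1241956688)∘(1665,112) = (1665·18463013505+221·112·1241956688, 1665·1241956688+112·18463013505) = (61481829427201,4135715398080)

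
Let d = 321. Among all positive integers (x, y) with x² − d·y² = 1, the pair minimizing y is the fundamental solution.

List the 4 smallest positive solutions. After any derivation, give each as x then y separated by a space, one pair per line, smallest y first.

√321 = [17; 1,10,1,34, …], period ℓ=4 (even) → k=3
a_0=17:  p_0=17·1+0=17,  q_0=17·0+1=1
a_1=1:  p_1=1·17+1=18,  q_1=1·1+0=1
a_2=10:  p_2=10·18+17=197,  q_2=10·1+1=11
a_3=1:  p_3=1·197+18=215,  q_3=1·11+1=12
fundamental: x₁=215, y₁=12  (since 46225 − 321·144 = 1)
n=2: (215,12)∘(215,12) = (215·215+321·12·12, 215·12+12·215) = (92449,5160)
n=3: (92449,5160)∘(215,12) = (215·92449+321·12·5160, 215·5160+12·92449) = (39752855,2218788)
n=4: (39752855,2218788)∘(215,12) = (215·39752855+321·12·2218788, 215·2218788+12·39752855) = (17093635201,954073680)

215 12
92449 5160
39752855 2218788
17093635201 954073680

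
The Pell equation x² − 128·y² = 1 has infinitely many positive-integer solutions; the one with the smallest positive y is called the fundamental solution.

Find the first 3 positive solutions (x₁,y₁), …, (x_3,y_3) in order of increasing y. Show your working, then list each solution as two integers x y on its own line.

[11; 3,5,3,22] for √128; ℓ=4 ⇒ convergent index 3
a_0=11:  p_0=11·1+0=11,  q_0=11·0+1=1
…
a_2=5:  p_2=5·34+11=181,  q_2=5·3+1=16
a_3=3:  p_3=3·181+34=577,  q_3=3·16+3=51
→ (577, 51).  Check: 577²=332929, 128·51²=332928, difference 1.
(x_2, y_2) = (577·577 + 128·51·51, 577·51 + 51·577) = (665857, 58854)
(x_3, y_3) = (577·665857 + 128·51·58854, 577·58854 + 51·665857) = (768398401, 67917465)

577 51
665857 58854
768398401 67917465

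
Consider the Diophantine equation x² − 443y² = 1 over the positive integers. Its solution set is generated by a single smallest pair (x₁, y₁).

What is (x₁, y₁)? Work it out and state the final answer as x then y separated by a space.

442 21

√443 = [21; 21,42, …], period ℓ=2 (even) → k=1
i=0: a=21 ⇒ p=21, q=1
i=1: a=21 ⇒ p=442, q=21
→ (442, 21).  Check: 442²=195364, 443·21²=195363, difference 1.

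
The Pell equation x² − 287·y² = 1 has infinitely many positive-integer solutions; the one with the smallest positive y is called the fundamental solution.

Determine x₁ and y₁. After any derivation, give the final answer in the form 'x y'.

√287 → a₀=16, period (1,15,1,32); ℓ=4 even so k=3
i=0: a=16 ⇒ p=16, q=1
i=1: a=1 ⇒ p=17, q=1
i=2: a=15 ⇒ p=271, q=16
i=3: a=1 ⇒ p=288, q=17
(x₁, y₁) = (288, 17);  288² − 287·17² = 1 ✓

288 17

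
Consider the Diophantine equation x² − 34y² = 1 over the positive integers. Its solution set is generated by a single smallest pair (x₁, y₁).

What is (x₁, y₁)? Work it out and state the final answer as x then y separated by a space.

35 6

√34 = [5; 1,4,1,10, …], period ℓ=4 (even) → k=3
a_0=5:  p_0=5·1+0=5,  q_0=5·0+1=1
a_1=1:  p_1=1·5+1=6,  q_1=1·1+0=1
a_2=4:  p_2=4·6+5=29,  q_2=4·1+1=5
a_3=1:  p_3=1·29+6=35,  q_3=1·5+1=6
(x₁, y₁) = (35, 6);  35² − 34·6² = 1 ✓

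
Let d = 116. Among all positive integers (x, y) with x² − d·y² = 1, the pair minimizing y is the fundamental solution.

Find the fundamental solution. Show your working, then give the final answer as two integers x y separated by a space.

9801 910

√116 → a₀=10, period (1,3,2,1,4,1,2,3,1,20); ℓ=10 even so k=9
step 0: (10, 1)  from 10·(1,0) + (0,1)
…
step 3: (97, 9)  from 2·(43,4) + (11,1)
…
step 5: (657, 61)  from 4·(140,13) + (97,9)
step 6: (797, 74)  from 1·(657,61) + (140,13)
…
step 8: (7550, 701)  from 3·(2251,209) + (797,74)
step 9: (9801, 910)  from 1·(7550,701) + (2251,209)
fundamental: x₁=9801, y₁=910  (since 96059601 − 116·828100 = 1)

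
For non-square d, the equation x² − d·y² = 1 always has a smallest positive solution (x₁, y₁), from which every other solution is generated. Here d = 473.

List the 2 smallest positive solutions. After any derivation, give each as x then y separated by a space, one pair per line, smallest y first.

87 4
15137 696

√473 = [21; 1,2,1,42, …], period ℓ=4 (even) → k=3
a_0=21:  p_0=21·1+0=21,  q_0=21·0+1=1
a_1=1:  p_1=1·21+1=22,  q_1=1·1+0=1
a_2=2:  p_2=2·22+21=65,  q_2=2·1+1=3
a_3=1:  p_3=1·65+22=87,  q_3=1·3+1=4
fundamental: x₁=87, y₁=4  (since 7569 − 473·16 = 1)
n=2: (87,4)∘(87,4) = (87·87+473·4·4, 87·4+4·87) = (15137,696)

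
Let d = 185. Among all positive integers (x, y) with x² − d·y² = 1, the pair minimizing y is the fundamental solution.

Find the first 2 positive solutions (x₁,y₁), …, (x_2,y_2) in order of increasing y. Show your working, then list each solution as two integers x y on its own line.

9249 680
171088001 12578640

d=185: √d = [13; 1,1,1,1,26] (ℓ=5, odd), read p_9/q_9
i=0: a=13 ⇒ p=13, q=1
…
i=7: a=1 ⇒ p=3686, q=271
i=8: a=1 ⇒ p=5563, q=409
i=9: a=1 ⇒ p=9249, q=680
(x₁, y₁) = (9249, 680);  9249² − 185·680² = 1 ✓
(x_2, y_2) = (9249·9249 + 185·680·680, 9249·680 + 680·9249) = (171088001, 12578640)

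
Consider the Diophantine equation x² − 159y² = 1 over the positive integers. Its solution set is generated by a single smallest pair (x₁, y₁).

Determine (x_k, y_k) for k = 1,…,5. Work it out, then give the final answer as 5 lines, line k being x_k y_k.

d=159: √d = [12; 1,1,1,1,3,1,1,1,1,24] (ℓ=10, even), read p_9/q_9
a_0=12:  p_0=12·1+0=12,  q_0=12·0+1=1
a_1=1:  p_1=1·12+1=13,  q_1=1·1+0=1
…
a_4=1:  p_4=1·38+25=63,  q_4=1·3+2=5
…
a_8=1:  p_8=1·517+290=807,  q_8=1·41+23=64
a_9=1:  p_9=1·807+517=1324,  q_9=1·64+41=105
(x₁, y₁) = (1324, 105);  1324² − 159·105² = 1 ✓
k=2:  x_2 = 1324·1324+159·105·105 = 3505951,  y_2 = 1324·105+105·1324 = 278040
k=3:  x_3 = 1324·3505951+159·105·278040 = 9283756924,  y_3 = 1324·278040+105·3505951 = 736249815
k=4:  x_4 = 1324·9283756924+159·105·736249815 = 24583384828801,  y_4 = 1324·736249815+105·9283756924 = 1949589232080
k=5:  x_5 = 1324·24583384828801+159·105·1949589232080 = 65096793742908124,  y_5 = 1324·1949589232080+105·24583384828801 = 5162511550298025

1324 105
3505951 278040
9283756924 736249815
24583384828801 1949589232080
65096793742908124 5162511550298025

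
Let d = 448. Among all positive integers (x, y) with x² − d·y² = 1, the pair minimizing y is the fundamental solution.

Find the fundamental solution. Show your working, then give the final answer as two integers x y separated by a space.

[21; 6,42] for √448; ℓ=2 ⇒ convergent index 1
i=0: a=21 ⇒ p=21, q=1
i=1: a=6 ⇒ p=127, q=6
→ (127, 6).  Check: 127²=16129, 448·6²=16128, difference 1.

127 6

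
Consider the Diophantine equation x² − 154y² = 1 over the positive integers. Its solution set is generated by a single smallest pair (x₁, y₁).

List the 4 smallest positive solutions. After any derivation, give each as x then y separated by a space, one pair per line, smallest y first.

d=154: √d = [12; 2,2,3,1,2,1,3,2,2,24] (ℓ=10, even), read p_9/q_9
i=0: a=12 ⇒ p=12, q=1
i=1: a=2 ⇒ p=25, q=2
…
i=4: a=1 ⇒ p=273, q=22
…
i=8: a=2 ⇒ p=8724, q=703
i=9: a=2 ⇒ p=21295, q=1716
(x₁, y₁) = (21295, 1716);  21295² − 154·1716² = 1 ✓
(x_2, y_2) = (21295·21295 + 154·1716·1716, 21295·1716 + 1716·21295) = (906954049, 73084440)
(x_3, y_3) = (21295·906954049 + 154·1716·73084440, 21295·73084440 + 1716·906954049) = (38627172925615, 3112666297884)
(x_4, y_4) = (21295·38627172925615 + 154·1716·3112666297884, 21295·3112666297884 + 1716·38627172925615) = (1645131293994988801, 132568457553795120)

21295 1716
906954049 73084440
38627172925615 3112666297884
1645131293994988801 132568457553795120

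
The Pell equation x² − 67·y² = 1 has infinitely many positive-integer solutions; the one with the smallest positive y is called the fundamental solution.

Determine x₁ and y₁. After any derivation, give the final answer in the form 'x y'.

48842 5967

√67 = [8; 5,2,1,1,7,1,1,2,5,16, …], period ℓ=10 (even) → k=9
a_0=8:  p_0=8·1+0=8,  q_0=8·0+1=1
a_1=5:  p_1=5·8+1=41,  q_1=5·1+0=5
a_2=2:  p_2=2·41+8=90,  q_2=2·5+1=11
a_3=1:  p_3=1·90+41=131,  q_3=1·11+5=16
a_4=1:  p_4=1·131+90=221,  q_4=1·16+11=27
a_5=7:  p_5=7·221+131=1678,  q_5=7·27+16=205
a_6=1:  p_6=1·1678+221=1899,  q_6=1·205+27=232
a_7=1:  p_7=1·1899+1678=3577,  q_7=1·232+205=437
a_8=2:  p_8=2·3577+1899=9053,  q_8=2·437+232=1106
a_9=5:  p_9=5·9053+3577=48842,  q_9=5·1106+437=5967
→ (48842, 5967).  Check: 48842²=2385540964, 67·5967²=2385540963, difference 1.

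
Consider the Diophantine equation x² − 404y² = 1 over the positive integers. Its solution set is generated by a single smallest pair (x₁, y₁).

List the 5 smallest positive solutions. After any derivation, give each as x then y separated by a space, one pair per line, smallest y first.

201 10
80801 4020
32481801 1616030
13057603201 649640040
5249124005001 261153680050

[20; 10,40] for √404; ℓ=2 ⇒ convergent index 1
a_0=20:  p_0=20·1+0=20,  q_0=20·0+1=1
a_1=10:  p_1=10·20+1=201,  q_1=10·1+0=10
fundamental: x₁=201, y₁=10  (since 40401 − 404·100 = 1)
(x_2, y_2) = (201·201 + 404·10·10, 201·10 + 10·201) = (80801, 4020)
(x_3, y_3) = (201·80801 + 404·10·4020, 201·4020 + 10·80801) = (32481801, 1616030)
(x_4, y_4) = (201·32481801 + 404·10·1616030, 201·1616030 + 10·32481801) = (13057603201, 649640040)
(x_5, y_5) = (201·13057603201 + 404·10·649640040, 201·649640040 + 10·13057603201) = (5249124005001, 261153680050)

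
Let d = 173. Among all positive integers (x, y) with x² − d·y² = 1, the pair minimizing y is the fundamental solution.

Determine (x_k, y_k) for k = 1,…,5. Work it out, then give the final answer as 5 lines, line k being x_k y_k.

2499849 190060
12498490045601 950242601880
62488675684008728649 4750926036134042180
312424506839974574118902401 23753195401006348176659760
1562028181998744709597444087746249 118758803540015886040113314710300

d=173: √d = [13; 6,1,1,6,26] (ℓ=5, odd), read p_9/q_9
k=0  a_k=13  p_k/q_k = 13/1
k=1  a_k=6  p_k/q_k = 79/6
k=2  a_k=1  p_k/q_k = 92/7
…
k=5  a_k=26  p_k/q_k = 29239/2223
k=6  a_k=6  p_k/q_k = 176552/13423
k=7  a_k=1  p_k/q_k = 205791/15646
k=8  a_k=1  p_k/q_k = 382343/29069
k=9  a_k=6  p_k/q_k = 2499849/190060
→ (2499849, 190060).  Check: 2499849²=6249245022801, 173·190060²=6249245022800, difference 1.
(2499849+190060√173)^2 = 12498490045601 + 950242601880√173
(2499849+190060√173)^3 = 62488675684008728649 + 4750926036134042180√173
(2499849+190060√173)^4 = 312424506839974574118902401 + 23753195401006348176659760√173
(2499849+190060√173)^5 = 1562028181998744709597444087746249 + 118758803540015886040113314710300√173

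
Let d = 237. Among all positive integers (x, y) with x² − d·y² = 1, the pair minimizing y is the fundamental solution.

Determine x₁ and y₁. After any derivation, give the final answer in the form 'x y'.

228151 14820

[15; 2,1,1,7,10,7,1,1,2,30] for √237; ℓ=10 ⇒ convergent index 9
step 0: (15, 1)  from 15·(1,0) + (0,1)
…
step 5: (5927, 385)  from 10·(585,38) + (77,5)
step 6: (42074, 2733)  from 7·(5927,385) + (585,38)
…
step 8: (90075, 5851)  from 1·(48001,3118) + (42074,2733)
step 9: (228151, 14820)  from 2·(90075,5851) + (48001,3118)
→ (228151, 14820).  Check: 228151²=52052878801, 237·14820²=52052878800, difference 1.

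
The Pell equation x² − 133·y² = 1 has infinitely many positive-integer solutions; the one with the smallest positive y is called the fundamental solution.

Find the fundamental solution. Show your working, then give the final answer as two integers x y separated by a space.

d=133: √d = [11; 1,1,7,5,1,…,1,1,22] (ℓ=16, even), read p_15/q_15
a_0=11:  p_0=11·1+0=11,  q_0=11·0+1=1
a_1=1:  p_1=1·11+1=12,  q_1=1·1+0=1
a_2=1:  p_2=1·12+11=23,  q_2=1·1+1=2
a_3=7:  p_3=7·23+12=173,  q_3=7·2+1=15
…
a_6=1:  p_6=1·1061+888=1949,  q_6=1·92+77=169
a_7=1:  p_7=1·1949+1061=3010,  q_7=1·169+92=261
a_8=2:  p_8=2·3010+1949=7969,  q_8=2·261+169=691
…
a_10=1:  p_10=1·10979+7969=18948,  q_10=1·952+691=1643
…
a_12=5:  p_12=5·29927+18948=168583,  q_12=5·2595+1643=14618
…
a_14=1:  p_14=1·1210008+168583=1378591,  q_14=1·104921+14618=119539
a_15=1:  p_15=1·1378591+1210008=2588599,  q_15=1·119539+104921=224460
fundamental: x₁=2588599, y₁=224460  (since 6700844782801 − 133·50382291600 = 1)

2588599 224460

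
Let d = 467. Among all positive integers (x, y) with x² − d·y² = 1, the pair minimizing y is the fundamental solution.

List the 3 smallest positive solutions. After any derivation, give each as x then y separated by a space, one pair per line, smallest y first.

1625626 75225
5285319783751 244575431700
17183906517558380626 795176361465413175

[21; 1,1,1,1,3,…,1,1,42] for √467; ℓ=14 ⇒ convergent index 13
step 0: (21, 1)  from 21·(1,0) + (0,1)
…
step 2: (43, 2)  from 1·(22,1) + (21,1)
…
step 5: (389, 18)  from 3·(108,5) + (65,3)
step 6: (1275, 59)  from 3·(389,18) + (108,5)
step 7: (27164, 1257)  from 21·(1275,59) + (389,18)
…
step 9: (275465, 12747)  from 3·(82767,3830) + (27164,1257)
step 10: (358232, 16577)  from 1·(275465,12747) + (82767,3830)
step 11: (633697, 29324)  from 1·(358232,16577) + (275465,12747)
step 12: (991929, 45901)  from 1·(633697,29324) + (358232,16577)
step 13: (1625626, 75225)  from 1·(991929,45901) + (633697,29324)
(x₁, y₁) = (1625626, 75225);  1625626² − 467·75225² = 1 ✓
(1625626+75225√467)^2 = 5285319783751 + 244575431700√467
(1625626+75225√467)^3 = 17183906517558380626 + 795176361465413175√467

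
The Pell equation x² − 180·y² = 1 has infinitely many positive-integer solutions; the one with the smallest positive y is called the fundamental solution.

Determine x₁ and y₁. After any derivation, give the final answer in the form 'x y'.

161 12

√180 = [13; 2,2,2,26, …], period ℓ=4 (even) → k=3
step 0: (13, 1)  from 13·(1,0) + (0,1)
step 1: (27, 2)  from 2·(13,1) + (1,0)
step 2: (67, 5)  from 2·(27,2) + (13,1)
step 3: (161, 12)  from 2·(67,5) + (27,2)
(x₁, y₁) = (161, 12);  161² − 180·12² = 1 ✓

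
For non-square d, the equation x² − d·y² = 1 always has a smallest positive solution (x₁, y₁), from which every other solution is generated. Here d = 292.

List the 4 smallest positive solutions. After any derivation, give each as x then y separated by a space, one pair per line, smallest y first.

2281249 133500
10408194000001 609093483000
47487364308614281249 2778987798000400500
216661004683313632776000001 12679126270400622186966000

d=292: √d = [17; 11,2,1,3,8,3,1,2,11,34] (ℓ=10, even), read p_9/q_9
k=0  a_k=17  p_k/q_k = 17/1
…
k=3  a_k=1  p_k/q_k = 581/34
k=4  a_k=3  p_k/q_k = 2136/125
…
k=6  a_k=3  p_k/q_k = 55143/3227
k=7  a_k=1  p_k/q_k = 72812/4261
k=8  a_k=2  p_k/q_k = 200767/11749
k=9  a_k=11  p_k/q_k = 2281249/133500
fundamental: x₁=2281249, y₁=133500  (since 5204097000001 − 292·17822250000 = 1)
(2281249+133500√292)^2 = 10408194000001 + 609093483000√292
(2281249+133500√292)^3 = 47487364308614281249 + 2778987798000400500√292
(2281249+133500√292)^4 = 216661004683313632776000001 + 12679126270400622186966000√292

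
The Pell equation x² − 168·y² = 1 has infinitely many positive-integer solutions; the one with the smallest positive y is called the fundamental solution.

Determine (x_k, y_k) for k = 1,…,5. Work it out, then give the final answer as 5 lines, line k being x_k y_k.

√168 = [12; 1,24, …], period ℓ=2 (even) → k=1
a_0=12:  p_0=12·1+0=12,  q_0=12·0+1=1
a_1=1:  p_1=1·12+1=13,  q_1=1·1+0=1
fundamental: x₁=13, y₁=1  (since 169 − 168·1 = 1)
n=2: (13,1)∘(13,1) = (13·13+168·1·1, 13·1+1·13) = (337,26)
n=3: (337,26)∘(13,1) = (13·337+168·1·26, 13·26+1·337) = (8749,675)
n=4: (8749,675)∘(13,1) = (13·8749+168·1·675, 13·675+1·8749) = (227137,17524)
n=5: (227137,17524)∘(13,1) = (13·227137+168·1·17524, 13·17524+1·227137) = (5896813,454949)

13 1
337 26
8749 675
227137 17524
5896813 454949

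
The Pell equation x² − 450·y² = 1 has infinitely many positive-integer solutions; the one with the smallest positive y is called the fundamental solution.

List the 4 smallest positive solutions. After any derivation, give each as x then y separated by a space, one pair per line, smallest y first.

[21; 4,1,2,4,2,1,4,42] for √450; ℓ=8 ⇒ convergent index 7
a_0=21:  p_0=21·1+0=21,  q_0=21·0+1=1
a_1=4:  p_1=4·21+1=85,  q_1=4·1+0=4
…
a_6=1:  p_6=1·2885+1294=4179,  q_6=1·136+61=197
a_7=4:  p_7=4·4179+2885=19601,  q_7=4·197+136=924
(x₁, y₁) = (19601, 924);  19601² − 450·924² = 1 ✓
n=2: (19601,924)∘(19601,924) = (19601·19601+450·924·924, 19601·924+924·19601) = (768398401,36222648)
n=3: (768398401,36222648)∘(19601,924) = (19601·768398401+450·924·36222648, 19601·36222648+924·768398401) = (30122754096401,1420000245972)
n=4: (30122754096401,1420000245972)∘(19601,924) = (19601·30122754096401+450·924·1420000245972, 19601·1420000245972+924·30122754096401) = (1180872205318713601,55666849606371696)

19601 924
768398401 36222648
30122754096401 1420000245972
1180872205318713601 55666849606371696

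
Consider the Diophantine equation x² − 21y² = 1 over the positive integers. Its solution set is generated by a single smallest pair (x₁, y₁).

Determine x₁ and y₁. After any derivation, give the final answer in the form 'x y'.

[4; 1,1,2,1,1,8] for √21; ℓ=6 ⇒ convergent index 5
i=0: a=4 ⇒ p=4, q=1
i=1: a=1 ⇒ p=5, q=1
…
i=3: a=2 ⇒ p=23, q=5
i=4: a=1 ⇒ p=32, q=7
i=5: a=1 ⇒ p=55, q=12
(x₁, y₁) = (55, 12);  55² − 21·12² = 1 ✓

55 12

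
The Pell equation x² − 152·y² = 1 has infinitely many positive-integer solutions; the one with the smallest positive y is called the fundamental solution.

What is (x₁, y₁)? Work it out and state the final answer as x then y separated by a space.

37 3

√152 → a₀=12, period (3,24); ℓ=2 even so k=1
i=0: a=12 ⇒ p=12, q=1
i=1: a=3 ⇒ p=37, q=3
→ (37, 3).  Check: 37²=1369, 152·3²=1368, difference 1.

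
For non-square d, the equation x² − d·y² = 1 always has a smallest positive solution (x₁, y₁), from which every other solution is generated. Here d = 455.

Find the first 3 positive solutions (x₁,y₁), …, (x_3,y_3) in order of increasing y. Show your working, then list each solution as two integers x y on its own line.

64 3
8191 384
1048384 49149

√455 → a₀=21, period (3,42); ℓ=2 even so k=1
step 0: (21, 1)  from 21·(1,0) + (0,1)
step 1: (64, 3)  from 3·(21,1) + (1,0)
→ (64, 3).  Check: 64²=4096, 455·3²=4095, difference 1.
n=2: (64,3)∘(64,3) = (64·64+455·3·3, 64·3+3·64) = (8191,384)
n=3: (8191,384)∘(64,3) = (64·8191+455·3·384, 64·384+3·8191) = (1048384,49149)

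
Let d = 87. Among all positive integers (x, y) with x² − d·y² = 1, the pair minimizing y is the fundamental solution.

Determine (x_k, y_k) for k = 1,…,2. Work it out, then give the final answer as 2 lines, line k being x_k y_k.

d=87: √d = [9; 3,18] (ℓ=2, even), read p_1/q_1
k=0  a_k=9  p_k/q_k = 9/1
k=1  a_k=3  p_k/q_k = 28/3
→ (28, 3).  Check: 28²=784, 87·3²=783, difference 1.
(x_2, y_2) = (28·28 + 87·3·3, 28·3 + 3·28) = (1567, 168)

28 3
1567 168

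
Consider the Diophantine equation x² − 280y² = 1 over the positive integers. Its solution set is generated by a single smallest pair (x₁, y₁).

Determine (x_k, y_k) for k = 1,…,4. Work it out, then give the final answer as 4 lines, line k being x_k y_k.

251 15
126001 7530
63252251 3780045
31752504001 1897575060

√280 = [16; 1,2,1,2,1,32, …], period ℓ=6 (even) → k=5
step 0: (16, 1)  from 16·(1,0) + (0,1)
…
step 2: (50, 3)  from 2·(17,1) + (16,1)
…
step 4: (184, 11)  from 2·(67,4) + (50,3)
step 5: (251, 15)  from 1·(184,11) + (67,4)
→ (251, 15).  Check: 251²=63001, 280·15²=63000, difference 1.
n=2: (251,15)∘(251,15) = (251·251+280·15·15, 251·15+15·251) = (126001,7530)
n=3: (126001,7530)∘(251,15) = (251·126001+280·15·7530, 251·7530+15·126001) = (63252251,3780045)
n=4: (63252251,3780045)∘(251,15) = (251·63252251+280·15·3780045, 251·3780045+15·63252251) = (31752504001,1897575060)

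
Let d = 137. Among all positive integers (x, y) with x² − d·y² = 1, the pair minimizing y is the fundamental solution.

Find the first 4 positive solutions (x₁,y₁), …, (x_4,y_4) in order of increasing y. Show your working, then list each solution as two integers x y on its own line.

√137 = [11; 1,2,2,1,1,2,2,1,22, …], period ℓ=9 (odd) → k=17
a_0=11:  p_0=11·1+0=11,  q_0=11·0+1=1
a_1=1:  p_1=1·11+1=12,  q_1=1·1+0=1
…
a_11=2:  p_11=2·41341+39597=122279,  q_11=2·3532+3383=10447
a_12=2:  p_12=2·122279+41341=285899,  q_12=2·10447+3532=24426
…
a_16=2:  p_16=2·1796332+694077=4286741,  q_16=2·153471+59299=366241
a_17=1:  p_17=1·4286741+1796332=6083073,  q_17=1·366241+153471=519712
fundamental: x₁=6083073, y₁=519712  (since 37003777123329 − 137·270100562944 = 1)
n=2: (6083073,519712)∘(6083073,519712) = (6083073·6083073+137·519712·519712, 6083073·519712+519712·6083073) = (74007554246657,6322892069952)
n=3: (74007554246657,6322892069952)∘(6083073,519712) = (6083073·74007554246657+137·519712·6322892069952, 6083073·6322892069952+519712·74007554246657) = (900386710067742990849,76925228065277725280)
n=4: (900386710067742990849,76925228065277725280)∘(6083073,519712) = (6083073·900386710067742990849+137·519712·76925228065277725280, 6083073·76925228065277725280+519712·900386710067742990849) = (10954236171143757109591351297,935883555725460013412300928)

6083073 519712
74007554246657 6322892069952
900386710067742990849 76925228065277725280
10954236171143757109591351297 935883555725460013412300928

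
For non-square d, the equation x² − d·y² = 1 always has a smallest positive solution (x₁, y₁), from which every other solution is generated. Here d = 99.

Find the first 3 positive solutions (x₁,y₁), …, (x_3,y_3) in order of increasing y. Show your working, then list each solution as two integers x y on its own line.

[9; 1,18] for √99; ℓ=2 ⇒ convergent index 1
i=0: a=9 ⇒ p=9, q=1
i=1: a=1 ⇒ p=10, q=1
→ (10, 1).  Check: 10²=100, 99·1²=99, difference 1.
n=2: (10,1)∘(10,1) = (10·10+99·1·1, 10·1+1·10) = (199,20)
n=3: (199,20)∘(10,1) = (10·199+99·1·20, 10·20+1·199) = (3970,399)

10 1
199 20
3970 399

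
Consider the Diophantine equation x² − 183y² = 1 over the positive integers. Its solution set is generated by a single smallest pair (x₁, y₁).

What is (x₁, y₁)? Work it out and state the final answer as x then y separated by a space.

487 36

√183 → a₀=13, period (1,1,8,1,1,26); ℓ=6 even so k=5
i=0: a=13 ⇒ p=13, q=1
i=1: a=1 ⇒ p=14, q=1
…
i=4: a=1 ⇒ p=257, q=19
i=5: a=1 ⇒ p=487, q=36
fundamental: x₁=487, y₁=36  (since 237169 − 183·1296 = 1)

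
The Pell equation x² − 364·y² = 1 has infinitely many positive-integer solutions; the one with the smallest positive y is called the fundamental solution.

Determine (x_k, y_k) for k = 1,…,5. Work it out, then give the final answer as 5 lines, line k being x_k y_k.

4954951 259710
49103078824801 2573700648420
486606699052048124551 25505121203178395130
4822224700149240710505379201 252753251621617410554928840
47787774200457874208819626306623751 2504759953751544114971907242978550

[19; 12,1,2,3,1,8,1,3,2,1,12,38] for √364; ℓ=12 ⇒ convergent index 11
i=0: a=19 ⇒ p=19, q=1
…
i=3: a=2 ⇒ p=725, q=38
i=4: a=3 ⇒ p=2423, q=127
…
i=6: a=8 ⇒ p=27607, q=1447
…
i=8: a=3 ⇒ p=119872, q=6283
i=9: a=2 ⇒ p=270499, q=14178
i=10: a=1 ⇒ p=390371, q=20461
i=11: a=12 ⇒ p=4954951, q=259710
→ (4954951, 259710).  Check: 4954951²=24551539412401, 364·259710²=24551539412400, difference 1.
(x_2, y_2) = (4954951·4954951 + 364·259710·259710, 4954951·259710 + 259710·4954951) = (49103078824801, 2573700648420)
(x_3, y_3) = (4954951·49103078824801 + 364·259710·2573700648420, 4954951·2573700648420 + 259710·49103078824801) = (486606699052048124551, 25505121203178395130)
(x_4, y_4) = (4954951·486606699052048124551 + 364·259710·25505121203178395130, 4954951·25505121203178395130 + 259710·486606699052048124551) = (4822224700149240710505379201, 252753251621617410554928840)
(x_5, y_5) = (4954951·4822224700149240710505379201 + 364·259710·252753251621617410554928840, 4954951·252753251621617410554928840 + 259710·4822224700149240710505379201) = (47787774200457874208819626306623751, 2504759953751544114971907242978550)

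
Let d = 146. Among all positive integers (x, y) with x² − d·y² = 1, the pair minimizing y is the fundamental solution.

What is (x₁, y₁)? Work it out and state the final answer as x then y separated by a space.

145 12

√146 = [12; 12,24, …], period ℓ=2 (even) → k=1
i=0: a=12 ⇒ p=12, q=1
i=1: a=12 ⇒ p=145, q=12
→ (145, 12).  Check: 145²=21025, 146·12²=21024, difference 1.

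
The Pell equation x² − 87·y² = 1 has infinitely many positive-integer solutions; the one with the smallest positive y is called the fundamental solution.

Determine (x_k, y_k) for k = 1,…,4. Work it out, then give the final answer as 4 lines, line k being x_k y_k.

d=87: √d = [9; 3,18] (ℓ=2, even), read p_1/q_1
step 0: (9, 1)  from 9·(1,0) + (0,1)
step 1: (28, 3)  from 3·(9,1) + (1,0)
fundamental: x₁=28, y₁=3  (since 784 − 87·9 = 1)
n=2: (28,3)∘(28,3) = (28·28+87·3·3, 28·3+3·28) = (1567,168)
n=3: (1567,168)∘(28,3) = (28·1567+87·3·168, 28·168+3·1567) = (87724,9405)
n=4: (87724,9405)∘(28,3) = (28·87724+87·3·9405, 28·9405+3·87724) = (4910977,526512)

28 3
1567 168
87724 9405
4910977 526512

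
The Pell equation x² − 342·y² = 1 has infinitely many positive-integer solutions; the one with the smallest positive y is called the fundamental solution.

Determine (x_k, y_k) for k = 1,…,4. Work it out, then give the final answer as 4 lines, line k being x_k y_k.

37 2
2737 148
202501 10950
14982337 810152

d=342: √d = [18; 2,36] (ℓ=2, even), read p_1/q_1
step 0: (18, 1)  from 18·(1,0) + (0,1)
step 1: (37, 2)  from 2·(18,1) + (1,0)
fundamental: x₁=37, y₁=2  (since 1369 − 342·4 = 1)
k=2:  x_2 = 37·37+342·2·2 = 2737,  y_2 = 37·2+2·37 = 148
k=3:  x_3 = 37·2737+342·2·148 = 202501,  y_3 = 37·148+2·2737 = 10950
k=4:  x_4 = 37·202501+342·2·10950 = 14982337,  y_4 = 37·10950+2·202501 = 810152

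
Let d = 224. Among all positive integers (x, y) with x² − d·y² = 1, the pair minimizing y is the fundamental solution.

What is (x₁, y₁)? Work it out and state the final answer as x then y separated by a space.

[14; 1,28] for √224; ℓ=2 ⇒ convergent index 1
a_0=14:  p_0=14·1+0=14,  q_0=14·0+1=1
a_1=1:  p_1=1·14+1=15,  q_1=1·1+0=1
(x₁, y₁) = (15, 1);  15² − 224·1² = 1 ✓

15 1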